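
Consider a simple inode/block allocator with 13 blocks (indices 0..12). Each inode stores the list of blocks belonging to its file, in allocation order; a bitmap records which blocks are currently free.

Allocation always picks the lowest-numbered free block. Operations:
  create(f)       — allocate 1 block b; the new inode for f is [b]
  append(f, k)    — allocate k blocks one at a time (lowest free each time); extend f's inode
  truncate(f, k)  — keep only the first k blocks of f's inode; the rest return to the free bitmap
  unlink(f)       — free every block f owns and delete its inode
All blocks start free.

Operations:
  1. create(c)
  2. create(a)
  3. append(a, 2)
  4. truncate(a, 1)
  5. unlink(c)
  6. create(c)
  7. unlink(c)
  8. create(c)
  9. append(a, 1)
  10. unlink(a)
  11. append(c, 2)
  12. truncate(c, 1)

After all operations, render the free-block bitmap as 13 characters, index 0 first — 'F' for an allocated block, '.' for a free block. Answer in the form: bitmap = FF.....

bitmap = F............

[1] create(c) — c=0 (map F............)
[2] create(a) — a=1 c=0 (map FF...........)
[3] append(a, 2) — a=1,2,3 c=0 (map FFFF.........)
[4] truncate(a, 1) — a=1 c=0 (map FF...........)
[5] unlink(c) — a=1 (map .F...........)
[6] create(c) — a=1 c=0 (map FF...........)
[7] unlink(c) — a=1 (map .F...........)
[8] create(c) — a=1 c=0 (map FF...........)
[9] append(a, 1) — a=1,2 c=0 (map FFF..........)
[10] unlink(a) — c=0 (map F............)
[11] append(c, 2) — c=0,1,2 (map FFF..........)
[12] truncate(c, 1) — c=0 (map F............)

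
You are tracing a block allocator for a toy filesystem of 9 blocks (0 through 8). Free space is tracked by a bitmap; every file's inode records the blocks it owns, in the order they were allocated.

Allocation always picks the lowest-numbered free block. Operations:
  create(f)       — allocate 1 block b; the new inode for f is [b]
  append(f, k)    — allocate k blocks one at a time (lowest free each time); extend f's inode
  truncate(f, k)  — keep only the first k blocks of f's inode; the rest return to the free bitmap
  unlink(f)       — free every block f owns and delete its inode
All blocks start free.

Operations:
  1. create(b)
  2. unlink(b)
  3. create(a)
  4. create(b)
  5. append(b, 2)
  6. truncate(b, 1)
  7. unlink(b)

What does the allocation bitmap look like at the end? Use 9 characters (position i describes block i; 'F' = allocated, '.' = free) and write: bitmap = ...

bitmap = F........

[1] create(b) — b=0 (map F........)
[2] unlink(b) —  (map .........)
[3] create(a) — a=0 (map F........)
[4] create(b) — a=0 b=1 (map FF.......)
[5] append(b, 2) — a=0 b=1,2,3 (map FFFF.....)
[6] truncate(b, 1) — a=0 b=1 (map FF.......)
[7] unlink(b) — a=0 (map F........)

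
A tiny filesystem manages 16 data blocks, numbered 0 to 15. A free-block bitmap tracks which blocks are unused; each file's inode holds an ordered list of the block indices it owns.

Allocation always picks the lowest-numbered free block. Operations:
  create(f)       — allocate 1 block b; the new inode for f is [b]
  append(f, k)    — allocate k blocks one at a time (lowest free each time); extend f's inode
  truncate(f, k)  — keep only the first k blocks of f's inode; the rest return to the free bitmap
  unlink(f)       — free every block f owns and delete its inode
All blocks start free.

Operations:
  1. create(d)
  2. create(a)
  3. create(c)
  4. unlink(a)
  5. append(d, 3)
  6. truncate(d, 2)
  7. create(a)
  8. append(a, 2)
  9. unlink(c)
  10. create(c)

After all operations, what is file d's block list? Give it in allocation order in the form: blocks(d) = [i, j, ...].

blocks(d) = [0, 1]

  1. create(d)  ⇒  F...............  {d→[0]}
  2. create(a)  ⇒  FF..............  {a→[1]; d→[0]}
  3. create(c)  ⇒  FFF.............  {a→[1]; c→[2]; d→[0]}
  4. unlink(a)  ⇒  F.F.............  {c→[2]; d→[0]}
  5. append(d, 3)  ⇒  FFFFF...........  {c→[2]; d→[0, 1, 3, 4]}
  6. truncate(d, 2)  ⇒  FFF.............  {c→[2]; d→[0, 1]}
  7. create(a)  ⇒  FFFF............  {a→[3]; c→[2]; d→[0, 1]}
  8. append(a, 2)  ⇒  FFFFFF..........  {a→[3, 4, 5]; c→[2]; d→[0, 1]}
  9. unlink(c)  ⇒  FF.FFF..........  {a→[3, 4, 5]; d→[0, 1]}
  10. create(c)  ⇒  FFFFFF..........  {a→[3, 4, 5]; c→[2]; d→[0, 1]}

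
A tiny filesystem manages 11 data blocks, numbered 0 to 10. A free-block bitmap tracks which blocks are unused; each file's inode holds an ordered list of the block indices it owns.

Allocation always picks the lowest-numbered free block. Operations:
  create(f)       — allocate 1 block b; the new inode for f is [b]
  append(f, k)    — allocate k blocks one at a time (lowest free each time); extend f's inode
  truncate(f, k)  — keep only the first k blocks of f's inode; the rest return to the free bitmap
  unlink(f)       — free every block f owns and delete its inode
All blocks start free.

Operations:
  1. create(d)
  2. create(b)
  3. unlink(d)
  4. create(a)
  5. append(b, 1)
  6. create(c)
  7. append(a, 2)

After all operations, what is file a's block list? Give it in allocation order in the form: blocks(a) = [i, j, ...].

blocks(a) = [0, 4, 5]

[1] create(d) — d=0 (map F..........)
[2] create(b) — b=1 d=0 (map FF.........)
[3] unlink(d) — b=1 (map .F.........)
[4] create(a) — a=0 b=1 (map FF.........)
[5] append(b, 1) — a=0 b=1,2 (map FFF........)
[6] create(c) — a=0 b=1,2 c=3 (map FFFF.......)
[7] append(a, 2) — a=0,4,5 b=1,2 c=3 (map FFFFFF.....)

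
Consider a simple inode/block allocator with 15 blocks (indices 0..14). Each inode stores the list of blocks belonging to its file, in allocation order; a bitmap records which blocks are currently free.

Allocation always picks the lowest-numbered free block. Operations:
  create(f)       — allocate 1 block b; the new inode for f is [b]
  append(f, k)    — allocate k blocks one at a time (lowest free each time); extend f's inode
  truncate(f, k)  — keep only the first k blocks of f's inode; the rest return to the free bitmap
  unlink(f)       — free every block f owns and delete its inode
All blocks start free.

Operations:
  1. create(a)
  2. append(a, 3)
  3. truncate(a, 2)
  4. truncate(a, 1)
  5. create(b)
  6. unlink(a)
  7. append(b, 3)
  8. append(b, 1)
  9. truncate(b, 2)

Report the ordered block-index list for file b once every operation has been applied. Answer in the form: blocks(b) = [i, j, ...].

blocks(b) = [1, 0]

  1. create(a)  ⇒  F..............  {a→[0]}
  2. append(a, 3)  ⇒  FFFF...........  {a→[0, 1, 2, 3]}
  3. truncate(a, 2)  ⇒  FF.............  {a→[0, 1]}
  4. truncate(a, 1)  ⇒  F..............  {a→[0]}
  5. create(b)  ⇒  FF.............  {a→[0]; b→[1]}
  6. unlink(a)  ⇒  .F.............  {b→[1]}
  7. append(b, 3)  ⇒  FFFF...........  {b→[1, 0, 2, 3]}
  8. append(b, 1)  ⇒  FFFFF..........  {b→[1, 0, 2, 3, 4]}
  9. truncate(b, 2)  ⇒  FF.............  {b→[1, 0]}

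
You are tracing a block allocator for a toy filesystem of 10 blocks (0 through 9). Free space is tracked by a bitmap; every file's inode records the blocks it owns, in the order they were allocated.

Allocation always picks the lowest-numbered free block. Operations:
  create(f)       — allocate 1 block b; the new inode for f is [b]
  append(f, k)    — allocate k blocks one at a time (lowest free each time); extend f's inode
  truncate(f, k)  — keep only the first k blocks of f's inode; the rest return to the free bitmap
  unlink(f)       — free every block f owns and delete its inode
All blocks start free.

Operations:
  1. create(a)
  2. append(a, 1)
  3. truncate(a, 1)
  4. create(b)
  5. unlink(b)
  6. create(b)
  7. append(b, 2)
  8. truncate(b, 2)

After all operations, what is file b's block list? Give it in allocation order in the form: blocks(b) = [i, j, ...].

blocks(b) = [1, 2]

create(a): bitmap=F......... | a=[0]
append(a, 1): bitmap=FF........ | a=[0, 1]
truncate(a, 1): bitmap=F......... | a=[0]
create(b): bitmap=FF........ | a=[0] b=[1]
unlink(b): bitmap=F......... | a=[0]
create(b): bitmap=FF........ | a=[0] b=[1]
append(b, 2): bitmap=FFFF...... | a=[0] b=[1, 2, 3]
truncate(b, 2): bitmap=FFF....... | a=[0] b=[1, 2]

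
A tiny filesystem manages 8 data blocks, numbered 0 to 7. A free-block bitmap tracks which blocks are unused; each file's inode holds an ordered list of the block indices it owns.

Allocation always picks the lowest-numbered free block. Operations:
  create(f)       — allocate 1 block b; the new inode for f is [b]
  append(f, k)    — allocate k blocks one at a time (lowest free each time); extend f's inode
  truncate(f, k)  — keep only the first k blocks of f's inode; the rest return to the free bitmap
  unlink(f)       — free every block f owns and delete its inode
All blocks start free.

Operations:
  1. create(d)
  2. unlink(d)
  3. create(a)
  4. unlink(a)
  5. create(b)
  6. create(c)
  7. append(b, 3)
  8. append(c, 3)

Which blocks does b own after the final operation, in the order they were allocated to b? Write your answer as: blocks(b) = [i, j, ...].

[1] create(d) — d=0 (map F.......)
[2] unlink(d) —  (map ........)
[3] create(a) — a=0 (map F.......)
[4] unlink(a) —  (map ........)
[5] create(b) — b=0 (map F.......)
[6] create(c) — b=0 c=1 (map FF......)
[7] append(b, 3) — b=0,2,3,4 c=1 (map FFFFF...)
[8] append(c, 3) — b=0,2,3,4 c=1,5,6,7 (map FFFFFFFF)

blocks(b) = [0, 2, 3, 4]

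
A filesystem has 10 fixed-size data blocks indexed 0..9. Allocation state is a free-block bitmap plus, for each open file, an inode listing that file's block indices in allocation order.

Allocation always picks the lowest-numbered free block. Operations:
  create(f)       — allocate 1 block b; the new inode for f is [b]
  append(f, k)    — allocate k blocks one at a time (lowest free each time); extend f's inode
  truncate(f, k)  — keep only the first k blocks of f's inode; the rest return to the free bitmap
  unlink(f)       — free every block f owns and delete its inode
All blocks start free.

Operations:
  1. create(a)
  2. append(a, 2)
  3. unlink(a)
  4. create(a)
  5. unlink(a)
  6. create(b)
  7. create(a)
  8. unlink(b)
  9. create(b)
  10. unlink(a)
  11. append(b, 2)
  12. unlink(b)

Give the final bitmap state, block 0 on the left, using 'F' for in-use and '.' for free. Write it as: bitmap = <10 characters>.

after create(a) → a:[0]  free=[F.........]
after append(a, 2) → a:[0, 1, 2]  free=[FFF.......]
after unlink(a) →   free=[..........]
after create(a) → a:[0]  free=[F.........]
after unlink(a) →   free=[..........]
after create(b) → b:[0]  free=[F.........]
after create(a) → a:[1], b:[0]  free=[FF........]
after unlink(b) → a:[1]  free=[.F........]
after create(b) → a:[1], b:[0]  free=[FF........]
after unlink(a) → b:[0]  free=[F.........]
after append(b, 2) → b:[0, 1, 2]  free=[FFF.......]
after unlink(b) →   free=[..........]

bitmap = ..........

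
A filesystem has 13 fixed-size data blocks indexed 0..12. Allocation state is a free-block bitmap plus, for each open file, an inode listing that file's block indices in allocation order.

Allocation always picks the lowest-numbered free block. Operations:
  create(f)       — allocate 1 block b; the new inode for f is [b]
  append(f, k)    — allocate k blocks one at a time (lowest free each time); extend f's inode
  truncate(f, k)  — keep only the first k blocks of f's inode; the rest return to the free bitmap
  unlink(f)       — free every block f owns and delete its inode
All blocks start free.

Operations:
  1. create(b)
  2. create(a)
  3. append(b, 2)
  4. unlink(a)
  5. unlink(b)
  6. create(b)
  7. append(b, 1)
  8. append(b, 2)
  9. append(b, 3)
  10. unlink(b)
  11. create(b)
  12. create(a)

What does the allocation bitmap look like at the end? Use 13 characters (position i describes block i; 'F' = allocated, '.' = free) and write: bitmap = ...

bitmap = FF...........

create(b): bitmap=F............ | b=[0]
create(a): bitmap=FF........... | a=[1] b=[0]
append(b, 2): bitmap=FFFF......... | a=[1] b=[0, 2, 3]
unlink(a): bitmap=F.FF......... | b=[0, 2, 3]
unlink(b): bitmap=............. | 
create(b): bitmap=F............ | b=[0]
append(b, 1): bitmap=FF........... | b=[0, 1]
append(b, 2): bitmap=FFFF......... | b=[0, 1, 2, 3]
append(b, 3): bitmap=FFFFFFF...... | b=[0, 1, 2, 3, 4, 5, 6]
unlink(b): bitmap=............. | 
create(b): bitmap=F............ | b=[0]
create(a): bitmap=FF........... | a=[1] b=[0]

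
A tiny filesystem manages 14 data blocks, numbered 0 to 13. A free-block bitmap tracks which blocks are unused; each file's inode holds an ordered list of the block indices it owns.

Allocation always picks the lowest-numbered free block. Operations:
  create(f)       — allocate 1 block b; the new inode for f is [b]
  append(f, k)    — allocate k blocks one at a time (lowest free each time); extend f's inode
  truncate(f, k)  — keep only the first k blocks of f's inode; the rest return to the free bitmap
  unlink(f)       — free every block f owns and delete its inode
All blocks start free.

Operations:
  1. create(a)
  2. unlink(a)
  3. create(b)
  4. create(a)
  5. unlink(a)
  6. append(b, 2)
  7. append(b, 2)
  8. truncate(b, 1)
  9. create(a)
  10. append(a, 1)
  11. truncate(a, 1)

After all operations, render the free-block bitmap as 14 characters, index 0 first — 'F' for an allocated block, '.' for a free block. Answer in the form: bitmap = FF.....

bitmap = FF............

create(a): bitmap=F............. | a=[0]
unlink(a): bitmap=.............. | 
create(b): bitmap=F............. | b=[0]
create(a): bitmap=FF............ | a=[1] b=[0]
unlink(a): bitmap=F............. | b=[0]
append(b, 2): bitmap=FFF........... | b=[0, 1, 2]
append(b, 2): bitmap=FFFFF......... | b=[0, 1, 2, 3, 4]
truncate(b, 1): bitmap=F............. | b=[0]
create(a): bitmap=FF............ | a=[1] b=[0]
append(a, 1): bitmap=FFF........... | a=[1, 2] b=[0]
truncate(a, 1): bitmap=FF............ | a=[1] b=[0]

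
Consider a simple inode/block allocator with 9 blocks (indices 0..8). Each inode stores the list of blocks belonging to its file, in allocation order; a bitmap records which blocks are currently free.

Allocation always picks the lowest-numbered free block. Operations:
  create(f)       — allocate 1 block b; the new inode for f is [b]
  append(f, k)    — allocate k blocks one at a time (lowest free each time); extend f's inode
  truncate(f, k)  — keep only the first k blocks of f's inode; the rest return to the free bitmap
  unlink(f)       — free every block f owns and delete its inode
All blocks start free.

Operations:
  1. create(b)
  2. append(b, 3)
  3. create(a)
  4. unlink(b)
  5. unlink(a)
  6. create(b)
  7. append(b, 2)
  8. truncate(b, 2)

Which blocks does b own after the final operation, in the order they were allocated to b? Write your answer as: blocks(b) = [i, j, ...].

  1. create(b)  ⇒  F........  {b→[0]}
  2. append(b, 3)  ⇒  FFFF.....  {b→[0, 1, 2, 3]}
  3. create(a)  ⇒  FFFFF....  {a→[4]; b→[0, 1, 2, 3]}
  4. unlink(b)  ⇒  ....F....  {a→[4]}
  5. unlink(a)  ⇒  .........  {}
  6. create(b)  ⇒  F........  {b→[0]}
  7. append(b, 2)  ⇒  FFF......  {b→[0, 1, 2]}
  8. truncate(b, 2)  ⇒  FF.......  {b→[0, 1]}

blocks(b) = [0, 1]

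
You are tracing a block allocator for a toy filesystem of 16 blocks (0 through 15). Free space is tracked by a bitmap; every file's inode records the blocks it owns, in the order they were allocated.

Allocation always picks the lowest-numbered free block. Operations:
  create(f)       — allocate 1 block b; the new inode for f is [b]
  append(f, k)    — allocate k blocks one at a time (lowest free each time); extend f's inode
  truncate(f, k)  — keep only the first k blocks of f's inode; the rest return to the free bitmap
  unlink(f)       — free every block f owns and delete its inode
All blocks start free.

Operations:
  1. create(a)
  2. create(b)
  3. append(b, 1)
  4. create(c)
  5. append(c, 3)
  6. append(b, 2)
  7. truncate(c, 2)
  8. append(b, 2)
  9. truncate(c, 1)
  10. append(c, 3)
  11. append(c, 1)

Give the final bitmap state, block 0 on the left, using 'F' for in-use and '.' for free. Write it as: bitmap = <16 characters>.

bitmap = FFFFFFFFFFFF....

after create(a) → a:[0]  free=[F...............]
after create(b) → a:[0], b:[1]  free=[FF..............]
after append(b, 1) → a:[0], b:[1, 2]  free=[FFF.............]
after create(c) → a:[0], b:[1, 2], c:[3]  free=[FFFF............]
after append(c, 3) → a:[0], b:[1, 2], c:[3, 4, 5, 6]  free=[FFFFFFF.........]
after append(b, 2) → a:[0], b:[1, 2, 7, 8], c:[3, 4, 5, 6]  free=[FFFFFFFFF.......]
after truncate(c, 2) → a:[0], b:[1, 2, 7, 8], c:[3, 4]  free=[FFFFF..FF.......]
after append(b, 2) → a:[0], b:[1, 2, 7, 8, 5, 6], c:[3, 4]  free=[FFFFFFFFF.......]
after truncate(c, 1) → a:[0], b:[1, 2, 7, 8, 5, 6], c:[3]  free=[FFFF.FFFF.......]
after append(c, 3) → a:[0], b:[1, 2, 7, 8, 5, 6], c:[3, 4, 9, 10]  free=[FFFFFFFFFFF.....]
after append(c, 1) → a:[0], b:[1, 2, 7, 8, 5, 6], c:[3, 4, 9, 10, 11]  free=[FFFFFFFFFFFF....]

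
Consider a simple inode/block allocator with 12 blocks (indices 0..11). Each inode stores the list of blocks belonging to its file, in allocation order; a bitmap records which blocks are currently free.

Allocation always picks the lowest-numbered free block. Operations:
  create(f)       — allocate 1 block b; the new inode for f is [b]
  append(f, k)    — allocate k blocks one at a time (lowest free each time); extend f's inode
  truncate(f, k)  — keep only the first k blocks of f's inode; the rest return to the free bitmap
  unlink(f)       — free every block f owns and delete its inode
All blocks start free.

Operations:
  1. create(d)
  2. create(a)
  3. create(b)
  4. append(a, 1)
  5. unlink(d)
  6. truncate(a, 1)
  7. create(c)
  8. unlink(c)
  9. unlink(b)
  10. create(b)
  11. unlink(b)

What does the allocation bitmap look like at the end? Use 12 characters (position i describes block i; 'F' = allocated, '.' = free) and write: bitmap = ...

after create(d) → d:[0]  free=[F...........]
after create(a) → a:[1], d:[0]  free=[FF..........]
after create(b) → a:[1], b:[2], d:[0]  free=[FFF.........]
after append(a, 1) → a:[1, 3], b:[2], d:[0]  free=[FFFF........]
after unlink(d) → a:[1, 3], b:[2]  free=[.FFF........]
after truncate(a, 1) → a:[1], b:[2]  free=[.FF.........]
after create(c) → a:[1], b:[2], c:[0]  free=[FFF.........]
after unlink(c) → a:[1], b:[2]  free=[.FF.........]
after unlink(b) → a:[1]  free=[.F..........]
after create(b) → a:[1], b:[0]  free=[FF..........]
after unlink(b) → a:[1]  free=[.F..........]

bitmap = .F..........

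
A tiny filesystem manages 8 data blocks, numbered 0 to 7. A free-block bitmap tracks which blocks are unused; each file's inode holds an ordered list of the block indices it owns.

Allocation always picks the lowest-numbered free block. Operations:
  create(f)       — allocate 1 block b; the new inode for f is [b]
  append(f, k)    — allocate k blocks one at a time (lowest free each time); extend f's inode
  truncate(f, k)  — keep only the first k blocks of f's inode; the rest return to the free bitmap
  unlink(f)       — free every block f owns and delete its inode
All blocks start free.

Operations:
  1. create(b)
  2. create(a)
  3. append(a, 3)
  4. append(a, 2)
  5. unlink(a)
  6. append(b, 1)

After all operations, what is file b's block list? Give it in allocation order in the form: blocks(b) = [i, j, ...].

  1. create(b)  ⇒  F.......  {b→[0]}
  2. create(a)  ⇒  FF......  {a→[1]; b→[0]}
  3. append(a, 3)  ⇒  FFFFF...  {a→[1, 2, 3, 4]; b→[0]}
  4. append(a, 2)  ⇒  FFFFFFF.  {a→[1, 2, 3, 4, 5, 6]; b→[0]}
  5. unlink(a)  ⇒  F.......  {b→[0]}
  6. append(b, 1)  ⇒  FF......  {b→[0, 1]}

blocks(b) = [0, 1]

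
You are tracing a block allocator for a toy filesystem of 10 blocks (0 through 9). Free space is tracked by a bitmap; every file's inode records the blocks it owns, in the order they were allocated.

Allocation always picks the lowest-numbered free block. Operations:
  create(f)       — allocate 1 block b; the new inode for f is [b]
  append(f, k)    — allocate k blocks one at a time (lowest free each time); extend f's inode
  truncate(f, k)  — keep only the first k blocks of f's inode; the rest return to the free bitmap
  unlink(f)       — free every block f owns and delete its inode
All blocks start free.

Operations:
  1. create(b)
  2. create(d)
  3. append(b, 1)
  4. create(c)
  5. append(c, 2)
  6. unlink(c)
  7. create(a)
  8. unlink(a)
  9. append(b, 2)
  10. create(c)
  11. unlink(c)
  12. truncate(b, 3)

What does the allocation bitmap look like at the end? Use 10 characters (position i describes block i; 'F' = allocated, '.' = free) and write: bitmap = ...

bitmap = FFFF......

after create(b) → b:[0]  free=[F.........]
after create(d) → b:[0], d:[1]  free=[FF........]
after append(b, 1) → b:[0, 2], d:[1]  free=[FFF.......]
after create(c) → b:[0, 2], c:[3], d:[1]  free=[FFFF......]
after append(c, 2) → b:[0, 2], c:[3, 4, 5], d:[1]  free=[FFFFFF....]
after unlink(c) → b:[0, 2], d:[1]  free=[FFF.......]
after create(a) → a:[3], b:[0, 2], d:[1]  free=[FFFF......]
after unlink(a) → b:[0, 2], d:[1]  free=[FFF.......]
after append(b, 2) → b:[0, 2, 3, 4], d:[1]  free=[FFFFF.....]
after create(c) → b:[0, 2, 3, 4], c:[5], d:[1]  free=[FFFFFF....]
after unlink(c) → b:[0, 2, 3, 4], d:[1]  free=[FFFFF.....]
after truncate(b, 3) → b:[0, 2, 3], d:[1]  free=[FFFF......]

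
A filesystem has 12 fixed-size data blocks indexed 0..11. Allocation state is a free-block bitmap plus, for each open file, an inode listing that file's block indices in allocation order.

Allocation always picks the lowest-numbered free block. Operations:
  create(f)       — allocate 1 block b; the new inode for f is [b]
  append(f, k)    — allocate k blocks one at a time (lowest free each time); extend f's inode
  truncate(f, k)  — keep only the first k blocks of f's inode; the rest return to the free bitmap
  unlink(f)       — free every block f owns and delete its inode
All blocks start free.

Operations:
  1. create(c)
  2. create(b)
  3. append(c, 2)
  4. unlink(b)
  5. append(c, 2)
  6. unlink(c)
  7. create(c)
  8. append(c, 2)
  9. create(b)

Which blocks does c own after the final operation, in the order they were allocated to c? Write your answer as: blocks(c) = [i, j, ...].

[1] create(c) — c=0 (map F...........)
[2] create(b) — b=1 c=0 (map FF..........)
[3] append(c, 2) — b=1 c=0,2,3 (map FFFF........)
[4] unlink(b) — c=0,2,3 (map F.FF........)
[5] append(c, 2) — c=0,2,3,1,4 (map FFFFF.......)
[6] unlink(c) —  (map ............)
[7] create(c) — c=0 (map F...........)
[8] append(c, 2) — c=0,1,2 (map FFF.........)
[9] create(b) — b=3 c=0,1,2 (map FFFF........)

blocks(c) = [0, 1, 2]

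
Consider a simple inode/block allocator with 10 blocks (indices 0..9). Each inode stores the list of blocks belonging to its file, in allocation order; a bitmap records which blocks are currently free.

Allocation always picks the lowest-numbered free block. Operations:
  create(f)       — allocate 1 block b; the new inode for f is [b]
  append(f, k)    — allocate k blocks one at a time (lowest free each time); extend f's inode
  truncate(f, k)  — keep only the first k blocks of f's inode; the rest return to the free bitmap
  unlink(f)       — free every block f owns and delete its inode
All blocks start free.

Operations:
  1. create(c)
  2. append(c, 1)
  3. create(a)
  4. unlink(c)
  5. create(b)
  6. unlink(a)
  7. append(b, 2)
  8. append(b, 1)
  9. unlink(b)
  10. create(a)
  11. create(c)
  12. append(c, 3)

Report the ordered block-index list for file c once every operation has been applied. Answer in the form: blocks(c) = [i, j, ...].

after create(c) → c:[0]  free=[F.........]
after append(c, 1) → c:[0, 1]  free=[FF........]
after create(a) → a:[2], c:[0, 1]  free=[FFF.......]
after unlink(c) → a:[2]  free=[..F.......]
after create(b) → a:[2], b:[0]  free=[F.F.......]
after unlink(a) → b:[0]  free=[F.........]
after append(b, 2) → b:[0, 1, 2]  free=[FFF.......]
after append(b, 1) → b:[0, 1, 2, 3]  free=[FFFF......]
after unlink(b) →   free=[..........]
after create(a) → a:[0]  free=[F.........]
after create(c) → a:[0], c:[1]  free=[FF........]
after append(c, 3) → a:[0], c:[1, 2, 3, 4]  free=[FFFFF.....]

blocks(c) = [1, 2, 3, 4]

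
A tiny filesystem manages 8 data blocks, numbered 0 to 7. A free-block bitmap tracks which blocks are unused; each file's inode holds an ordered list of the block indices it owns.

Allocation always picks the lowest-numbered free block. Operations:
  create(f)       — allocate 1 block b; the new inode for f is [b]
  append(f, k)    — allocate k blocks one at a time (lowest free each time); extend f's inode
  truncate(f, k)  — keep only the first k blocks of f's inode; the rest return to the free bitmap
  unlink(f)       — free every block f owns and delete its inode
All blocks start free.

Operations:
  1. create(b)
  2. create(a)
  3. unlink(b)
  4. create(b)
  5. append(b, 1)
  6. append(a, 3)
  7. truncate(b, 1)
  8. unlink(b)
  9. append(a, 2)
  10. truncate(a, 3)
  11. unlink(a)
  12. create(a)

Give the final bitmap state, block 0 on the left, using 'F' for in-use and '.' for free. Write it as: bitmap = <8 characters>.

bitmap = F.......

after create(b) → b:[0]  free=[F.......]
after create(a) → a:[1], b:[0]  free=[FF......]
after unlink(b) → a:[1]  free=[.F......]
after create(b) → a:[1], b:[0]  free=[FF......]
after append(b, 1) → a:[1], b:[0, 2]  free=[FFF.....]
after append(a, 3) → a:[1, 3, 4, 5], b:[0, 2]  free=[FFFFFF..]
after truncate(b, 1) → a:[1, 3, 4, 5], b:[0]  free=[FF.FFF..]
after unlink(b) → a:[1, 3, 4, 5]  free=[.F.FFF..]
after append(a, 2) → a:[1, 3, 4, 5, 0, 2]  free=[FFFFFF..]
after truncate(a, 3) → a:[1, 3, 4]  free=[.F.FF...]
after unlink(a) →   free=[........]
after create(a) → a:[0]  free=[F.......]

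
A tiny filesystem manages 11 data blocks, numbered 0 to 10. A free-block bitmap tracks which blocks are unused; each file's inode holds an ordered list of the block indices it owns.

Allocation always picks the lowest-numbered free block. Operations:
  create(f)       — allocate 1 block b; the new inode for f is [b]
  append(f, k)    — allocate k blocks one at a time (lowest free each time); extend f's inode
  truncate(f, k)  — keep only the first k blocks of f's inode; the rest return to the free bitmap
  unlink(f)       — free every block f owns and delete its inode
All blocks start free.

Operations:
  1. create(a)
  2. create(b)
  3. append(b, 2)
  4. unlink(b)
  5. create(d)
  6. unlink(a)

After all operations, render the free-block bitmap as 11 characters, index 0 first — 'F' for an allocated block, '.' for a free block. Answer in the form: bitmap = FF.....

bitmap = .F.........

[1] create(a) — a=0 (map F..........)
[2] create(b) — a=0 b=1 (map FF.........)
[3] append(b, 2) — a=0 b=1,2,3 (map FFFF.......)
[4] unlink(b) — a=0 (map F..........)
[5] create(d) — a=0 d=1 (map FF.........)
[6] unlink(a) — d=1 (map .F.........)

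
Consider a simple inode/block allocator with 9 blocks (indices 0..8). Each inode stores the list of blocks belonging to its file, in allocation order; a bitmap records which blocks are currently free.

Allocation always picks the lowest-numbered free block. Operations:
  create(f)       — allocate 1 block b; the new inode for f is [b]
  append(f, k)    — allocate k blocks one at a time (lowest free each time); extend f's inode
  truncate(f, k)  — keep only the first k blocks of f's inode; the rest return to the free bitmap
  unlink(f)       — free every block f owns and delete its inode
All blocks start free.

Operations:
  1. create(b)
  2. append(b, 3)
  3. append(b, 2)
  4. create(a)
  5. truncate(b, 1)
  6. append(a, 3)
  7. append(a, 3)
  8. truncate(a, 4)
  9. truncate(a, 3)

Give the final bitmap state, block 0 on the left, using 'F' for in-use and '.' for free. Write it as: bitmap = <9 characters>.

[1] create(b) — b=0 (map F........)
[2] append(b, 3) — b=0,1,2,3 (map FFFF.....)
[3] append(b, 2) — b=0,1,2,3,4,5 (map FFFFFF...)
[4] create(a) — a=6 b=0,1,2,3,4,5 (map FFFFFFF..)
[5] truncate(b, 1) — a=6 b=0 (map F.....F..)
[6] append(a, 3) — a=6,1,2,3 b=0 (map FFFF..F..)
[7] append(a, 3) — a=6,1,2,3,4,5,7 b=0 (map FFFFFFFF.)
[8] truncate(a, 4) — a=6,1,2,3 b=0 (map FFFF..F..)
[9] truncate(a, 3) — a=6,1,2 b=0 (map FFF...F..)

bitmap = FFF...F..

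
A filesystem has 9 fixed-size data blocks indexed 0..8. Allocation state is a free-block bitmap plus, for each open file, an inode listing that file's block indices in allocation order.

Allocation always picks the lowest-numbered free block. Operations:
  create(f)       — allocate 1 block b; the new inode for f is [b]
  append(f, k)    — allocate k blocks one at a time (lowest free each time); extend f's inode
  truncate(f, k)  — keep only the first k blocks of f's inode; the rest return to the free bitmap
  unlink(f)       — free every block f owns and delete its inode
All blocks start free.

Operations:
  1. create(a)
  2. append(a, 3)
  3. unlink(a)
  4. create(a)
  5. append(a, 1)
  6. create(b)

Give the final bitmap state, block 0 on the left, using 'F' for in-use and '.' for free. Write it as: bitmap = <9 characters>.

  1. create(a)  ⇒  F........  {a→[0]}
  2. append(a, 3)  ⇒  FFFF.....  {a→[0, 1, 2, 3]}
  3. unlink(a)  ⇒  .........  {}
  4. create(a)  ⇒  F........  {a→[0]}
  5. append(a, 1)  ⇒  FF.......  {a→[0, 1]}
  6. create(b)  ⇒  FFF......  {a→[0, 1]; b→[2]}

bitmap = FFF......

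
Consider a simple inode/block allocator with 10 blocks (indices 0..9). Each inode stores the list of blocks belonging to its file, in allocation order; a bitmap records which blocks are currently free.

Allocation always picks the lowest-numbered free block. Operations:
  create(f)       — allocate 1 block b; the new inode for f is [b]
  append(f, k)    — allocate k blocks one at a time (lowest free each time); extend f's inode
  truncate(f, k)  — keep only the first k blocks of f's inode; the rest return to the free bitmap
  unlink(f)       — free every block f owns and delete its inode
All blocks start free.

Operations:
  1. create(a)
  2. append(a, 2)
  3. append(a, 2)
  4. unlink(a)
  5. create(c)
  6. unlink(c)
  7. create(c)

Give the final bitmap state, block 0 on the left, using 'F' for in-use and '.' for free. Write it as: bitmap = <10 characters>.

bitmap = F.........

[1] create(a) — a=0 (map F.........)
[2] append(a, 2) — a=0,1,2 (map FFF.......)
[3] append(a, 2) — a=0,1,2,3,4 (map FFFFF.....)
[4] unlink(a) —  (map ..........)
[5] create(c) — c=0 (map F.........)
[6] unlink(c) —  (map ..........)
[7] create(c) — c=0 (map F.........)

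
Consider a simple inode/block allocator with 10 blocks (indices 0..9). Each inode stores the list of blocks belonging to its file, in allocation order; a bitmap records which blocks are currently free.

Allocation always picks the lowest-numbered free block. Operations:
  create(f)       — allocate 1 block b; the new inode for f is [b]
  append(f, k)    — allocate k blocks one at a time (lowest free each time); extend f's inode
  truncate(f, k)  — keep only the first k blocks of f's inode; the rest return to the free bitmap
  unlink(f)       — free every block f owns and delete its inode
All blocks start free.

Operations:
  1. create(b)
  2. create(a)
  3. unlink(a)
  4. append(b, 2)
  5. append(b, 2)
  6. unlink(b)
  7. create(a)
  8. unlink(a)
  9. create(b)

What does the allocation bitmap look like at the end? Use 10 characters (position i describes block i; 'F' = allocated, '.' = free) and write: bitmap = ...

bitmap = F.........

after create(b) → b:[0]  free=[F.........]
after create(a) → a:[1], b:[0]  free=[FF........]
after unlink(a) → b:[0]  free=[F.........]
after append(b, 2) → b:[0, 1, 2]  free=[FFF.......]
after append(b, 2) → b:[0, 1, 2, 3, 4]  free=[FFFFF.....]
after unlink(b) →   free=[..........]
after create(a) → a:[0]  free=[F.........]
after unlink(a) →   free=[..........]
after create(b) → b:[0]  free=[F.........]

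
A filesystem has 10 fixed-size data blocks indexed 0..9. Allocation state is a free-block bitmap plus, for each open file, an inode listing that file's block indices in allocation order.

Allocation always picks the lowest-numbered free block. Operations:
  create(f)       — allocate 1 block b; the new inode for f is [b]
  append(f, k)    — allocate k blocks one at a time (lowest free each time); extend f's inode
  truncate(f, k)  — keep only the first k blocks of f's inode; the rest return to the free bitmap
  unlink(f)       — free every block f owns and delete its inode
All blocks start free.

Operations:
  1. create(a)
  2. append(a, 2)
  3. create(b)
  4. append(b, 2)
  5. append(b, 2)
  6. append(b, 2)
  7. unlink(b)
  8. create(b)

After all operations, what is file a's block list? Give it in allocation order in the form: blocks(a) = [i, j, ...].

after create(a) → a:[0]  free=[F.........]
after append(a, 2) → a:[0, 1, 2]  free=[FFF.......]
after create(b) → a:[0, 1, 2], b:[3]  free=[FFFF......]
after append(b, 2) → a:[0, 1, 2], b:[3, 4, 5]  free=[FFFFFF....]
after append(b, 2) → a:[0, 1, 2], b:[3, 4, 5, 6, 7]  free=[FFFFFFFF..]
after append(b, 2) → a:[0, 1, 2], b:[3, 4, 5, 6, 7, 8, 9]  free=[FFFFFFFFFF]
after unlink(b) → a:[0, 1, 2]  free=[FFF.......]
after create(b) → a:[0, 1, 2], b:[3]  free=[FFFF......]

blocks(a) = [0, 1, 2]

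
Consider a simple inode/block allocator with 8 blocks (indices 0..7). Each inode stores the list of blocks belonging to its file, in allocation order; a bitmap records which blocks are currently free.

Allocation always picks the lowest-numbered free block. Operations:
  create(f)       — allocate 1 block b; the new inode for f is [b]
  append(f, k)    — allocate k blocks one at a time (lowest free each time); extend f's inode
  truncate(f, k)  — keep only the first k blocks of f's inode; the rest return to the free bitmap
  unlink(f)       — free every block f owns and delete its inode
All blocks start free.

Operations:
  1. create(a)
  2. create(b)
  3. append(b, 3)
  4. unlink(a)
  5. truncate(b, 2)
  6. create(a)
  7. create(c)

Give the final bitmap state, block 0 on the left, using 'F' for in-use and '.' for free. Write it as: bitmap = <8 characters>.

bitmap = FFFF....

  1. create(a)  ⇒  F.......  {a→[0]}
  2. create(b)  ⇒  FF......  {a→[0]; b→[1]}
  3. append(b, 3)  ⇒  FFFFF...  {a→[0]; b→[1, 2, 3, 4]}
  4. unlink(a)  ⇒  .FFFF...  {b→[1, 2, 3, 4]}
  5. truncate(b, 2)  ⇒  .FF.....  {b→[1, 2]}
  6. create(a)  ⇒  FFF.....  {a→[0]; b→[1, 2]}
  7. create(c)  ⇒  FFFF....  {a→[0]; b→[1, 2]; c→[3]}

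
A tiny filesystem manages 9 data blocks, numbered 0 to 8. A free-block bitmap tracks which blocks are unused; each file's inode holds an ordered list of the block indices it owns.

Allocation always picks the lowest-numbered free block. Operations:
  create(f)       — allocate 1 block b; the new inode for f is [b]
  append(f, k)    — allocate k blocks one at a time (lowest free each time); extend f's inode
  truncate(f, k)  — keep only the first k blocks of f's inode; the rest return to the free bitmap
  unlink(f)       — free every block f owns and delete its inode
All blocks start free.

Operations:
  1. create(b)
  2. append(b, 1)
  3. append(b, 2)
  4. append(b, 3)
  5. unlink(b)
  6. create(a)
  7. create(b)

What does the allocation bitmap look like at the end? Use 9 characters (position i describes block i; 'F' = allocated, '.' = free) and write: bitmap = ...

  1. create(b)  ⇒  F........  {b→[0]}
  2. append(b, 1)  ⇒  FF.......  {b→[0, 1]}
  3. append(b, 2)  ⇒  FFFF.....  {b→[0, 1, 2, 3]}
  4. append(b, 3)  ⇒  FFFFFFF..  {b→[0, 1, 2, 3, 4, 5, 6]}
  5. unlink(b)  ⇒  .........  {}
  6. create(a)  ⇒  F........  {a→[0]}
  7. create(b)  ⇒  FF.......  {a→[0]; b→[1]}

bitmap = FF.......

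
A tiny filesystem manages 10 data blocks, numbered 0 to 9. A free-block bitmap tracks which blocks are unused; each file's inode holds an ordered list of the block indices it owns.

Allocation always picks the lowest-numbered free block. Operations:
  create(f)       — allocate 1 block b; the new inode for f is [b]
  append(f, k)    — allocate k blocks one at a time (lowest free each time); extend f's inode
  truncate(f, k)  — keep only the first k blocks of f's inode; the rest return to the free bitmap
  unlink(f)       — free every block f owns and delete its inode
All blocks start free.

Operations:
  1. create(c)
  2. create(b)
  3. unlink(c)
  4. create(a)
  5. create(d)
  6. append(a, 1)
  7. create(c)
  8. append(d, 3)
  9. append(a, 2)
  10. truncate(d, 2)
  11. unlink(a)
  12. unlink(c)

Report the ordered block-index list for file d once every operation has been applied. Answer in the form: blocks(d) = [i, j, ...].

blocks(d) = [2, 5]

create(c): bitmap=F......... | c=[0]
create(b): bitmap=FF........ | b=[1] c=[0]
unlink(c): bitmap=.F........ | b=[1]
create(a): bitmap=FF........ | a=[0] b=[1]
create(d): bitmap=FFF....... | a=[0] b=[1] d=[2]
append(a, 1): bitmap=FFFF...... | a=[0, 3] b=[1] d=[2]
create(c): bitmap=FFFFF..... | a=[0, 3] b=[1] c=[4] d=[2]
append(d, 3): bitmap=FFFFFFFF.. | a=[0, 3] b=[1] c=[4] d=[2, 5, 6, 7]
append(a, 2): bitmap=FFFFFFFFFF | a=[0, 3, 8, 9] b=[1] c=[4] d=[2, 5, 6, 7]
truncate(d, 2): bitmap=FFFFFF..FF | a=[0, 3, 8, 9] b=[1] c=[4] d=[2, 5]
unlink(a): bitmap=.FF.FF.... | b=[1] c=[4] d=[2, 5]
unlink(c): bitmap=.FF..F.... | b=[1] d=[2, 5]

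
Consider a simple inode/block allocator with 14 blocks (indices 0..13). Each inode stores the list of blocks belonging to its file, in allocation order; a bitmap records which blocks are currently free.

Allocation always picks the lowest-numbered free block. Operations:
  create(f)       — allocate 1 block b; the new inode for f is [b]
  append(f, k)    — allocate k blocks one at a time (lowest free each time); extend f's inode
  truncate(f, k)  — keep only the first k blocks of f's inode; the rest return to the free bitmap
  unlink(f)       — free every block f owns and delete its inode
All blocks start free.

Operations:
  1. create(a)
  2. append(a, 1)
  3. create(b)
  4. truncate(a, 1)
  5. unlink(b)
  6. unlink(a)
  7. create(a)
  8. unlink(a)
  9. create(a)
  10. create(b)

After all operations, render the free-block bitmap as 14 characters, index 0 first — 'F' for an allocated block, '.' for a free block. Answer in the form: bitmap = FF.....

bitmap = FF............

create(a): bitmap=F............. | a=[0]
append(a, 1): bitmap=FF............ | a=[0, 1]
create(b): bitmap=FFF........... | a=[0, 1] b=[2]
truncate(a, 1): bitmap=F.F........... | a=[0] b=[2]
unlink(b): bitmap=F............. | a=[0]
unlink(a): bitmap=.............. | 
create(a): bitmap=F............. | a=[0]
unlink(a): bitmap=.............. | 
create(a): bitmap=F............. | a=[0]
create(b): bitmap=FF............ | a=[0] b=[1]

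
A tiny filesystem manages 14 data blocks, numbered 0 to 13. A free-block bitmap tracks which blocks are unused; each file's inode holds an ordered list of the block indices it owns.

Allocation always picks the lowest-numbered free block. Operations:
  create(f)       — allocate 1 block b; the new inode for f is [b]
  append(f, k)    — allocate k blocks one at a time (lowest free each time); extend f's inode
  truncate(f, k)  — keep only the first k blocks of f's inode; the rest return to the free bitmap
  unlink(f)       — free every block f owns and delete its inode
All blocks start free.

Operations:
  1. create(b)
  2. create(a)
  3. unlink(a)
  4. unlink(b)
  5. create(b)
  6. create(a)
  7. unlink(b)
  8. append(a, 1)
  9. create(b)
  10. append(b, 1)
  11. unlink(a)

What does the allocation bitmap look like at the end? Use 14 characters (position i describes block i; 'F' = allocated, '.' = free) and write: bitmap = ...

[1] create(b) — b=0 (map F.............)
[2] create(a) — a=1 b=0 (map FF............)
[3] unlink(a) — b=0 (map F.............)
[4] unlink(b) —  (map ..............)
[5] create(b) — b=0 (map F.............)
[6] create(a) — a=1 b=0 (map FF............)
[7] unlink(b) — a=1 (map .F............)
[8] append(a, 1) — a=1,0 (map FF............)
[9] create(b) — a=1,0 b=2 (map FFF...........)
[10] append(b, 1) — a=1,0 b=2,3 (map FFFF..........)
[11] unlink(a) — b=2,3 (map ..FF..........)

bitmap = ..FF..........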